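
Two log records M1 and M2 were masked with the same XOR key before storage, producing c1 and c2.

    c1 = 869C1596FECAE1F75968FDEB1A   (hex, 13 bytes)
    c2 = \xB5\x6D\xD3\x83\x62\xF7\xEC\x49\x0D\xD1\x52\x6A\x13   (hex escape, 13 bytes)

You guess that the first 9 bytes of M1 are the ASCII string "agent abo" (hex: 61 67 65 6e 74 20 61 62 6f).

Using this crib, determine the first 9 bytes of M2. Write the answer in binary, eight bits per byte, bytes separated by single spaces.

First, c1 ⊕ c2 = (M1 ⊕ K) ⊕ (M2 ⊕ K) = M1 ⊕ M2, so the key drops out. Then M2 = (M1 ⊕ M2) ⊕ M1 over the first 9 bytes.
byte 0: (86 ⊕ b5) ⊕ 61 = 33 ⊕ 61 = 52
byte 1: (9c ⊕ 6d) ⊕ 67 = f1 ⊕ 67 = 96
byte 2: (15 ⊕ d3) ⊕ 65 = c6 ⊕ 65 = a3
byte 3: (96 ⊕ 83) ⊕ 6e = 15 ⊕ 6e = 7b
byte 4: (fe ⊕ 62) ⊕ 74 = 9c ⊕ 74 = e8
byte 5: (ca ⊕ f7) ⊕ 20 = 3d ⊕ 20 = 1d
byte 6: (e1 ⊕ ec) ⊕ 61 = 0d ⊕ 61 = 6c
byte 7: (f7 ⊕ 49) ⊕ 62 = be ⊕ 62 = dc
byte 8: (59 ⊕ 0d) ⊕ 6f = 54 ⊕ 6f = 3b

01010010 10010110 10100011 01111011 11101000 00011101 01101100 11011100 00111011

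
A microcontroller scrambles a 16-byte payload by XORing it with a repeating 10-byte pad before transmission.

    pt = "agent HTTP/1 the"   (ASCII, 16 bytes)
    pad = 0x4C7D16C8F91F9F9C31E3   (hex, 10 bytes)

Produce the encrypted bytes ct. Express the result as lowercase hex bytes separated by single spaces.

2d 1a 73 a6 8d 3f d7 c8 65 b3 63 4c 36 bc 91 7a

The 10-byte key repeats, so the effective keystream is 4c 7d 16 c8 f9 1f 9f 9c 31 e3 4c 7d 16 c8 f9 1f.
byte 0: 01100001 xor 01001100 = 00101101
byte 1: 01100111 xor 01111101 = 00011010
byte 2: 01100101 xor 00010110 = 01110011
byte 3: 01101110 xor 11001000 = 10100110
byte 4: 01110100 xor 11111001 = 10001101
byte 5: 00100000 xor 00011111 = 00111111
byte 6: 01001000 xor 10011111 = 11010111
byte 7: 01010100 xor 10011100 = 11001000
byte 8: 01010100 xor 00110001 = 01100101
byte 9: 01010000 xor 11100011 = 10110011
byte 10: 00101111 xor 01001100 = 01100011
byte 11: 00110001 xor 01111101 = 01001100
byte 12: 00100000 xor 00010110 = 00110110
byte 13: 01110100 xor 11001000 = 10111100
byte 14: 01101000 xor 11111001 = 10010001
byte 15: 01100101 xor 00011111 = 01111010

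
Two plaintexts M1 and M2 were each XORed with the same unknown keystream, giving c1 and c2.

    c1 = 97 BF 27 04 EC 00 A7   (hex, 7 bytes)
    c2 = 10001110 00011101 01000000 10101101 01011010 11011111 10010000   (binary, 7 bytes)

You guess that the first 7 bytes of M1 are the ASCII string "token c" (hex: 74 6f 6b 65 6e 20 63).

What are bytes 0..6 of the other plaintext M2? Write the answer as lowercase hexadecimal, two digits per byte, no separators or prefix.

First, c1 ⊕ c2 = (M1 ⊕ K) ⊕ (M2 ⊕ K) = M1 ⊕ M2, so the key drops out. Then M2 = (M1 ⊕ M2) ⊕ M1 over the first 7 bytes.
byte 0: (97 xor 8e) xor 74 = 19 xor 74 = 6d
byte 1: (bf xor 1d) xor 6f = a2 xor 6f = cd
byte 2: (27 xor 40) xor 6b = 67 xor 6b = 0c
byte 3: (04 xor ad) xor 65 = a9 xor 65 = cc
byte 4: (ec xor 5a) xor 6e = b6 xor 6e = d8
byte 5: (00 xor df) xor 20 = df xor 20 = ff
byte 6: (a7 xor 90) xor 63 = 37 xor 63 = 54

6dcd0cccd8ff54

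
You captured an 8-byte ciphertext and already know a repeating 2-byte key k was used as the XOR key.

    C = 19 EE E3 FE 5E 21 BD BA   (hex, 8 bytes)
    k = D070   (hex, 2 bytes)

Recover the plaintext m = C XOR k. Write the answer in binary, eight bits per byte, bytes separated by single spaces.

11001001 10011110 00110011 10001110 10001110 01010001 01101101 11001010

The 2-byte key repeats, so the effective keystream is d0 70 d0 70 d0 70 d0 70.
byte 0: 19 ⊕ d0 = c9
byte 1: ee ⊕ 70 = 9e
byte 2: e3 ⊕ d0 = 33
byte 3: fe ⊕ 70 = 8e
byte 4: 5e ⊕ d0 = 8e
byte 5: 21 ⊕ 70 = 51
byte 6: bd ⊕ d0 = 6d
byte 7: ba ⊕ 70 = ca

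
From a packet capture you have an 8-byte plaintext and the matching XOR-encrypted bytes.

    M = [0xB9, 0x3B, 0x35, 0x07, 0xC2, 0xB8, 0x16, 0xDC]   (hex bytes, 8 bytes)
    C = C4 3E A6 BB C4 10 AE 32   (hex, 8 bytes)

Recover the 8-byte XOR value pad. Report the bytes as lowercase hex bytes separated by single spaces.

Since C = M ⊕ pad, XORing both sides with M gives pad = M ⊕ C.
byte 0: b9 XOR c4 = 7d
byte 1: 3b XOR 3e = 05
byte 2: 35 XOR a6 = 93
byte 3: 07 XOR bb = bc
byte 4: c2 XOR c4 = 06
byte 5: b8 XOR 10 = a8
byte 6: 16 XOR ae = b8
byte 7: dc XOR 32 = ee

7d 05 93 bc 06 a8 b8 ee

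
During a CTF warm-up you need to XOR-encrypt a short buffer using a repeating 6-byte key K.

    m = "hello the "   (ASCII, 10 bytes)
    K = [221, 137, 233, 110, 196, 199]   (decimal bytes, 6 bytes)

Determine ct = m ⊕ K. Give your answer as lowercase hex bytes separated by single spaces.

The 6-byte key repeats, so the effective keystream is dd 89 e9 6e c4 c7 dd 89 e9 6e.
byte 0: 01101000 XOR 11011101 = 10110101
byte 1: 01100101 XOR 10001001 = 11101100
byte 2: 01101100 XOR 11101001 = 10000101
byte 3: 01101100 XOR 01101110 = 00000010
byte 4: 01101111 XOR 11000100 = 10101011
byte 5: 00100000 XOR 11000111 = 11100111
byte 6: 01110100 XOR 11011101 = 10101001
byte 7: 01101000 XOR 10001001 = 11100001
byte 8: 01100101 XOR 11101001 = 10001100
byte 9: 00100000 XOR 01101110 = 01001110

b5 ec 85 02 ab e7 a9 e1 8c 4e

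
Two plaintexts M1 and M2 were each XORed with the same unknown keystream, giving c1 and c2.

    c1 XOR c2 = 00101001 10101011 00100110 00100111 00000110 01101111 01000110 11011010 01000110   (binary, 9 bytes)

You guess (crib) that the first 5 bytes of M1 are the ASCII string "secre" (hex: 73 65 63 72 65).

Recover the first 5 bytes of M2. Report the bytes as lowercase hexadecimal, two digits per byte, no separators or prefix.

Since c1 ⊕ c2 = M1 ⊕ M2, XORing with the guessed M1 bytes yields the corresponding M2 bytes: M2 = (c1 ⊕ c2) ⊕ M1.
 41 ^ 115 =  90
171 ^ 101 = 206
 38 ^  99 =  69
 39 ^ 114 =  85
  6 ^ 101 =  99

5ace455563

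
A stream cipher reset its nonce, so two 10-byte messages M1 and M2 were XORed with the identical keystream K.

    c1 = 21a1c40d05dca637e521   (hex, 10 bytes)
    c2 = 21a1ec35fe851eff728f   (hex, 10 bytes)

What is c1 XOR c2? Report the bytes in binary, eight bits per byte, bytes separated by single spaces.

00000000 00000000 00101000 00111000 11111011 01011001 10111000 11001000 10010111 10101110

c1 ⊕ c2 = (M1 ⊕ K) ⊕ (M2 ⊕ K) = M1 ⊕ M2 — the shared key cancels under XOR.
21 ⊕ 21 = 00
a1 ⊕ a1 = 00
c4 ⊕ ec = 28
0d ⊕ 35 = 38
05 ⊕ fe = fb
dc ⊕ 85 = 59
a6 ⊕ 1e = b8
37 ⊕ ff = c8
e5 ⊕ 72 = 97
21 ⊕ 8f = ae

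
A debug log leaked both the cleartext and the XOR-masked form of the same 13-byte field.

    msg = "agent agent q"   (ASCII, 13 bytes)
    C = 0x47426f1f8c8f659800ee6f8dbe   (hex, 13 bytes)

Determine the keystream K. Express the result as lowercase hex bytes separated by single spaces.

26 25 0a 71 f8 af 04 ff 65 80 1b ad cf

Since C = msg ⊕ K, XORing both sides with msg gives K = msg ⊕ C.
byte 0: 01100001 xor 01000111 = 00100110
byte 1: 01100111 xor 01000010 = 00100101
byte 2: 01100101 xor 01101111 = 00001010
byte 3: 01101110 xor 00011111 = 01110001
byte 4: 01110100 xor 10001100 = 11111000
byte 5: 00100000 xor 10001111 = 10101111
byte 6: 01100001 xor 01100101 = 00000100
byte 7: 01100111 xor 10011000 = 11111111
byte 8: 01100101 xor 00000000 = 01100101
byte 9: 01101110 xor 11101110 = 10000000
byte 10: 01110100 xor 01101111 = 00011011
byte 11: 00100000 xor 10001101 = 10101101
byte 12: 01110001 xor 10111110 = 11001111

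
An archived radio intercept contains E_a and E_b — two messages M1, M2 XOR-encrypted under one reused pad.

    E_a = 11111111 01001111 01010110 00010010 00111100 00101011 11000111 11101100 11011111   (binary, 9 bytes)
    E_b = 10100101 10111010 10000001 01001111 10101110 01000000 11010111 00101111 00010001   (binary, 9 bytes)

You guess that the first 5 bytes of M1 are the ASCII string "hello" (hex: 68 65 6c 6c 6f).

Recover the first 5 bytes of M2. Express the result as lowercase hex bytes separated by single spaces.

First, E_a ⊕ E_b = (M1 ⊕ K) ⊕ (M2 ⊕ K) = M1 ⊕ M2, so the key drops out. Then M2 = (M1 ⊕ M2) ⊕ M1 over the first 5 bytes.
byte 0: (ff ^ a5) ^ 68 = 5a ^ 68 = 32
byte 1: (4f ^ ba) ^ 65 = f5 ^ 65 = 90
byte 2: (56 ^ 81) ^ 6c = d7 ^ 6c = bb
byte 3: (12 ^ 4f) ^ 6c = 5d ^ 6c = 31
byte 4: (3c ^ ae) ^ 6f = 92 ^ 6f = fd

32 90 bb 31 fd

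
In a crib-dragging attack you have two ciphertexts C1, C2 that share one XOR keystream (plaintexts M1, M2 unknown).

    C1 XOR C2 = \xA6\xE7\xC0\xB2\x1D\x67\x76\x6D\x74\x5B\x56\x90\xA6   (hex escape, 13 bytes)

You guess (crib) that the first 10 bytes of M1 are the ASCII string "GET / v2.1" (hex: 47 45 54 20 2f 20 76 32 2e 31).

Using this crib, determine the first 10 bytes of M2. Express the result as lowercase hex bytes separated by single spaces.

e1 a2 94 92 32 47 00 5f 5a 6a

Since C1 ⊕ C2 = M1 ⊕ M2, XORing with the guessed M1 bytes yields the corresponding M2 bytes: M2 = (C1 ⊕ C2) ⊕ M1.
a6 ⊕ 47 = e1
e7 ⊕ 45 = a2
c0 ⊕ 54 = 94
b2 ⊕ 20 = 92
1d ⊕ 2f = 32
67 ⊕ 20 = 47
76 ⊕ 76 = 00
6d ⊕ 32 = 5f
74 ⊕ 2e = 5a
5b ⊕ 31 = 6a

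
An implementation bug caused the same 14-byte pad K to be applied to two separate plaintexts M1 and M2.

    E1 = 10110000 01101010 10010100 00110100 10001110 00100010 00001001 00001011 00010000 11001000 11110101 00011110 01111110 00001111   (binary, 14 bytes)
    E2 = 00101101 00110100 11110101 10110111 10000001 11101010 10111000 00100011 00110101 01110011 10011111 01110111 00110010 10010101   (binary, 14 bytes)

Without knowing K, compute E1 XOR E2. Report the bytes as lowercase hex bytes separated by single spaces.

E1 ⊕ E2 = (M1 ⊕ K) ⊕ (M2 ⊕ K) = M1 ⊕ M2 — the shared key cancels under XOR.
byte 0: 10110000 XOR 00101101 = 10011101
byte 1: 01101010 XOR 00110100 = 01011110
byte 2: 10010100 XOR 11110101 = 01100001
byte 3: 00110100 XOR 10110111 = 10000011
byte 4: 10001110 XOR 10000001 = 00001111
byte 5: 00100010 XOR 11101010 = 11001000
byte 6: 00001001 XOR 10111000 = 10110001
byte 7: 00001011 XOR 00100011 = 00101000
byte 8: 00010000 XOR 00110101 = 00100101
byte 9: 11001000 XOR 01110011 = 10111011
byte 10: 11110101 XOR 10011111 = 01101010
byte 11: 00011110 XOR 01110111 = 01101001
byte 12: 01111110 XOR 00110010 = 01001100
byte 13: 00001111 XOR 10010101 = 10011010

9d 5e 61 83 0f c8 b1 28 25 bb 6a 69 4c 9a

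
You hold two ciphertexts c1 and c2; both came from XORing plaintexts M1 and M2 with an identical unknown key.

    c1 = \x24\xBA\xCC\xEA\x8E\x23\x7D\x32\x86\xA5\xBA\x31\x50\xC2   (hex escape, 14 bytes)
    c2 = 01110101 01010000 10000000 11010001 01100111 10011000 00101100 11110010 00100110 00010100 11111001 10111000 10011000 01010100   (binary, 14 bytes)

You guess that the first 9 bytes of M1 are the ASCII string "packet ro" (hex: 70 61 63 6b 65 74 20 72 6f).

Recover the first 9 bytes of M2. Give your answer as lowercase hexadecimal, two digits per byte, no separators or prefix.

First, c1 ⊕ c2 = (M1 ⊕ K) ⊕ (M2 ⊕ K) = M1 ⊕ M2, so the key drops out. Then M2 = (M1 ⊕ M2) ⊕ M1 over the first 9 bytes.
byte 0: (24 ⊕ 75) ⊕ 70 = 51 ⊕ 70 = 21
byte 1: (ba ⊕ 50) ⊕ 61 = ea ⊕ 61 = 8b
byte 2: (cc ⊕ 80) ⊕ 63 = 4c ⊕ 63 = 2f
byte 3: (ea ⊕ d1) ⊕ 6b = 3b ⊕ 6b = 50
byte 4: (8e ⊕ 67) ⊕ 65 = e9 ⊕ 65 = 8c
byte 5: (23 ⊕ 98) ⊕ 74 = bb ⊕ 74 = cf
byte 6: (7d ⊕ 2c) ⊕ 20 = 51 ⊕ 20 = 71
byte 7: (32 ⊕ f2) ⊕ 72 = c0 ⊕ 72 = b2
byte 8: (86 ⊕ 26) ⊕ 6f = a0 ⊕ 6f = cf

218b2f508ccf71b2cf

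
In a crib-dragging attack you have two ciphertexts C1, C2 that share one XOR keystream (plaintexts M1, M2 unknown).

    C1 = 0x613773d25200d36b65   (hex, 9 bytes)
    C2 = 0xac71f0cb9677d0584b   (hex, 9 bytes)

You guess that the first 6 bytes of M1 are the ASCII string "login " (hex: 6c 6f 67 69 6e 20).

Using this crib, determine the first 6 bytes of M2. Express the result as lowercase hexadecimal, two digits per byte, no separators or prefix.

a129e470aa57

First, C1 ⊕ C2 = (M1 ⊕ K) ⊕ (M2 ⊕ K) = M1 ⊕ M2, so the key drops out. Then M2 = (M1 ⊕ M2) ⊕ M1 over the first 6 bytes.
byte 0: (61 XOR ac) XOR 6c = cd XOR 6c = a1
byte 1: (37 XOR 71) XOR 6f = 46 XOR 6f = 29
byte 2: (73 XOR f0) XOR 67 = 83 XOR 67 = e4
byte 3: (d2 XOR cb) XOR 69 = 19 XOR 69 = 70
byte 4: (52 XOR 96) XOR 6e = c4 XOR 6e = aa
byte 5: (00 XOR 77) XOR 20 = 77 XOR 20 = 57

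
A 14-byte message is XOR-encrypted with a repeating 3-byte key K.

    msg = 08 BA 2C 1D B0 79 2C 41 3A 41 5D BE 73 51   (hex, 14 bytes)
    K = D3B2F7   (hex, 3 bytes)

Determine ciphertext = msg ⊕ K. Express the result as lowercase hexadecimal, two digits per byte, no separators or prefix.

The 3-byte key repeats, so the effective keystream is d3 b2 f7 d3 b2 f7 d3 b2 f7 d3 b2 f7 d3 b2.
byte 0: 08 xor d3 = db
byte 1: ba xor b2 = 08
byte 2: 2c xor f7 = db
byte 3: 1d xor d3 = ce
byte 4: b0 xor b2 = 02
byte 5: 79 xor f7 = 8e
byte 6: 2c xor d3 = ff
byte 7: 41 xor b2 = f3
byte 8: 3a xor f7 = cd
byte 9: 41 xor d3 = 92
byte 10: 5d xor b2 = ef
byte 11: be xor f7 = 49
byte 12: 73 xor d3 = a0
byte 13: 51 xor b2 = e3

db08dbce028efff3cd92ef49a0e3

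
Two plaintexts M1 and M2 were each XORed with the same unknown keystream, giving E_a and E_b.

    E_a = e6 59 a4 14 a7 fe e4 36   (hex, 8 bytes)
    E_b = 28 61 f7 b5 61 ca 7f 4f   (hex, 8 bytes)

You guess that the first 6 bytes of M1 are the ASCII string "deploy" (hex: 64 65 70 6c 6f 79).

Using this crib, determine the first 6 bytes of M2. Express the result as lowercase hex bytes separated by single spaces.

First, E_a ⊕ E_b = (M1 ⊕ K) ⊕ (M2 ⊕ K) = M1 ⊕ M2, so the key drops out. Then M2 = (M1 ⊕ M2) ⊕ M1 over the first 6 bytes.
byte 0: (e6 ⊕ 28) ⊕ 64 = ce ⊕ 64 = aa
byte 1: (59 ⊕ 61) ⊕ 65 = 38 ⊕ 65 = 5d
byte 2: (a4 ⊕ f7) ⊕ 70 = 53 ⊕ 70 = 23
byte 3: (14 ⊕ b5) ⊕ 6c = a1 ⊕ 6c = cd
byte 4: (a7 ⊕ 61) ⊕ 6f = c6 ⊕ 6f = a9
byte 5: (fe ⊕ ca) ⊕ 79 = 34 ⊕ 79 = 4d

aa 5d 23 cd a9 4d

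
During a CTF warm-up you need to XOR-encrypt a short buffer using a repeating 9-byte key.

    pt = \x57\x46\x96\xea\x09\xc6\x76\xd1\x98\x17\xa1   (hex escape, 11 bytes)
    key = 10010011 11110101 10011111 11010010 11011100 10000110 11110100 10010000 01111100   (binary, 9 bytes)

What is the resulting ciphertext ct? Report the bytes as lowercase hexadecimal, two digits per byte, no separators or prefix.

c4b30938d5408241e48454

The 9-byte key repeats, so the effective keystream is 93 f5 9f d2 dc 86 f4 90 7c 93 f5.
byte 0: 57 ^ 93 = c4
byte 1: 46 ^ f5 = b3
byte 2: 96 ^ 9f = 09
byte 3: ea ^ d2 = 38
byte 4: 09 ^ dc = d5
byte 5: c6 ^ 86 = 40
byte 6: 76 ^ f4 = 82
byte 7: d1 ^ 90 = 41
byte 8: 98 ^ 7c = e4
byte 9: 17 ^ 93 = 84
byte 10: a1 ^ f5 = 54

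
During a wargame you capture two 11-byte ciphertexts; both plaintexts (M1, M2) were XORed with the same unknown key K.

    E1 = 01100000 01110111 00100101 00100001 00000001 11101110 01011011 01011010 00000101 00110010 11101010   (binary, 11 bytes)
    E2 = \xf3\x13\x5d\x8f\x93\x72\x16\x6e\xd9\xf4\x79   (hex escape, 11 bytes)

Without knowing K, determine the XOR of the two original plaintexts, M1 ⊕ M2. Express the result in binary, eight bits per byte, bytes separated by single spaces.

E1 ⊕ E2 = (M1 ⊕ K) ⊕ (M2 ⊕ K) = M1 ⊕ M2 — the shared key cancels under XOR.
byte 0: 60 xor f3 = 93
byte 1: 77 xor 13 = 64
byte 2: 25 xor 5d = 78
byte 3: 21 xor 8f = ae
byte 4: 01 xor 93 = 92
byte 5: ee xor 72 = 9c
byte 6: 5b xor 16 = 4d
byte 7: 5a xor 6e = 34
byte 8: 05 xor d9 = dc
byte 9: 32 xor f4 = c6
byte 10: ea xor 79 = 93

10010011 01100100 01111000 10101110 10010010 10011100 01001101 00110100 11011100 11000110 10010011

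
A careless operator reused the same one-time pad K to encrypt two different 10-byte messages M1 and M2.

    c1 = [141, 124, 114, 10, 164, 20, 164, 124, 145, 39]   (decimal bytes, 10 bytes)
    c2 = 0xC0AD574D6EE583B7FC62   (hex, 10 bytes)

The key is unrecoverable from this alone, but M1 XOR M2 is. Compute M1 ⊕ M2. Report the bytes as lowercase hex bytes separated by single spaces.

c1 ⊕ c2 = (M1 ⊕ K) ⊕ (M2 ⊕ K) = M1 ⊕ M2 — the shared key cancels under XOR.
8d ^ c0 = 4d
7c ^ ad = d1
72 ^ 57 = 25
0a ^ 4d = 47
a4 ^ 6e = ca
14 ^ e5 = f1
a4 ^ 83 = 27
7c ^ b7 = cb
91 ^ fc = 6d
27 ^ 62 = 45

4d d1 25 47 ca f1 27 cb 6d 45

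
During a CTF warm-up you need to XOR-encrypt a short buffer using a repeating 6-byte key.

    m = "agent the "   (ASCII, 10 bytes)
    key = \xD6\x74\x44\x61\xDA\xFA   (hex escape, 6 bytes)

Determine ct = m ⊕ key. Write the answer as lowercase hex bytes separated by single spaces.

b7 13 21 0f ae da a2 1c 21 41

The 6-byte key repeats, so the effective keystream is d6 74 44 61 da fa d6 74 44 61.
byte 0:  97 ^ 214 = 183
byte 1: 103 ^ 116 =  19
byte 2: 101 ^  68 =  33
byte 3: 110 ^  97 =  15
byte 4: 116 ^ 218 = 174
byte 5:  32 ^ 250 = 218
byte 6: 116 ^ 214 = 162
byte 7: 104 ^ 116 =  28
byte 8: 101 ^  68 =  33
byte 9:  32 ^  97 =  65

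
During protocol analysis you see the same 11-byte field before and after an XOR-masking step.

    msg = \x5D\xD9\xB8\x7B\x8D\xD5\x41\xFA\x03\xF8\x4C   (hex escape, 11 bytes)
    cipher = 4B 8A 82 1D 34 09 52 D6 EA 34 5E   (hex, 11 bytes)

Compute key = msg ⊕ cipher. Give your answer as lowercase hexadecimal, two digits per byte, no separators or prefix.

16533a66b9dc132ce9cc12

Since cipher = msg ⊕ key, XORing both sides with msg gives key = msg ⊕ cipher.
byte 0:  93 ^  75 =  22
byte 1: 217 ^ 138 =  83
byte 2: 184 ^ 130 =  58
byte 3: 123 ^  29 = 102
byte 4: 141 ^  52 = 185
byte 5: 213 ^   9 = 220
byte 6:  65 ^  82 =  19
byte 7: 250 ^ 214 =  44
byte 8:   3 ^ 234 = 233
byte 9: 248 ^  52 = 204
byte 10:  76 ^  94 =  18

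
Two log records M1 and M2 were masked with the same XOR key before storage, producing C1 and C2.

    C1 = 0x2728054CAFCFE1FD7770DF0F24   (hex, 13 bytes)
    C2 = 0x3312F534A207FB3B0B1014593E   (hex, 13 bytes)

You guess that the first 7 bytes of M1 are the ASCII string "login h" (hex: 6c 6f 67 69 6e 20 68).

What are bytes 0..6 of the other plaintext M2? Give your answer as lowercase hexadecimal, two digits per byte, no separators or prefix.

First, C1 ⊕ C2 = (M1 ⊕ K) ⊕ (M2 ⊕ K) = M1 ⊕ M2, so the key drops out. Then M2 = (M1 ⊕ M2) ⊕ M1 over the first 7 bytes.
byte 0: (27 ⊕ 33) ⊕ 6c = 14 ⊕ 6c = 78
byte 1: (28 ⊕ 12) ⊕ 6f = 3a ⊕ 6f = 55
byte 2: (05 ⊕ f5) ⊕ 67 = f0 ⊕ 67 = 97
byte 3: (4c ⊕ 34) ⊕ 69 = 78 ⊕ 69 = 11
byte 4: (af ⊕ a2) ⊕ 6e = 0d ⊕ 6e = 63
byte 5: (cf ⊕ 07) ⊕ 20 = c8 ⊕ 20 = e8
byte 6: (e1 ⊕ fb) ⊕ 68 = 1a ⊕ 68 = 72

7855971163e872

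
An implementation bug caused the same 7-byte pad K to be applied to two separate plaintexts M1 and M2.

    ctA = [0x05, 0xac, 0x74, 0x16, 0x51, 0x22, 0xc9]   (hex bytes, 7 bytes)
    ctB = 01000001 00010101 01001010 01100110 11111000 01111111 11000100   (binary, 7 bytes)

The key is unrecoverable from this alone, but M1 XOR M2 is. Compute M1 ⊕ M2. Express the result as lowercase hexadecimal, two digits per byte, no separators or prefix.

44b93e70a95d0d

ctA ⊕ ctB = (M1 ⊕ K) ⊕ (M2 ⊕ K) = M1 ⊕ M2 — the shared key cancels under XOR.
00000101 ⊕ 01000001 = 01000100
10101100 ⊕ 00010101 = 10111001
01110100 ⊕ 01001010 = 00111110
00010110 ⊕ 01100110 = 01110000
01010001 ⊕ 11111000 = 10101001
00100010 ⊕ 01111111 = 01011101
11001001 ⊕ 11000100 = 00001101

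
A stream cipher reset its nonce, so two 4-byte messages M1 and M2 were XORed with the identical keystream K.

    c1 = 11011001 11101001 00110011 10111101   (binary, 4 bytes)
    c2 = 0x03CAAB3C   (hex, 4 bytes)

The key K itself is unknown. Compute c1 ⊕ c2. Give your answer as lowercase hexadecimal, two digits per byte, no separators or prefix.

c1 ⊕ c2 = (M1 ⊕ K) ⊕ (M2 ⊕ K) = M1 ⊕ M2 — the shared key cancels under XOR.
217 ^   3 = 218
233 ^ 202 =  35
 51 ^ 171 = 152
189 ^  60 = 129

da239881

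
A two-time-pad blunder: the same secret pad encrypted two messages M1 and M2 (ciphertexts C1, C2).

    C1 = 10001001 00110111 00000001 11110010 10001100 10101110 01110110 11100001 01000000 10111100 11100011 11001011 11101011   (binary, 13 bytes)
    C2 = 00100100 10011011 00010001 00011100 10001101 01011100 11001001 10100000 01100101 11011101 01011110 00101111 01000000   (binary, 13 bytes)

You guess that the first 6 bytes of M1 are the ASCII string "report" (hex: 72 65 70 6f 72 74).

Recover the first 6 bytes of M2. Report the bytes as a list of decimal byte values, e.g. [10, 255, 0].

[223, 201, 96, 129, 115, 134]

First, C1 ⊕ C2 = (M1 ⊕ K) ⊕ (M2 ⊕ K) = M1 ⊕ M2, so the key drops out. Then M2 = (M1 ⊕ M2) ⊕ M1 over the first 6 bytes.
byte 0: (89 xor 24) xor 72 = ad xor 72 = df
byte 1: (37 xor 9b) xor 65 = ac xor 65 = c9
byte 2: (01 xor 11) xor 70 = 10 xor 70 = 60
byte 3: (f2 xor 1c) xor 6f = ee xor 6f = 81
byte 4: (8c xor 8d) xor 72 = 01 xor 72 = 73
byte 5: (ae xor 5c) xor 74 = f2 xor 74 = 86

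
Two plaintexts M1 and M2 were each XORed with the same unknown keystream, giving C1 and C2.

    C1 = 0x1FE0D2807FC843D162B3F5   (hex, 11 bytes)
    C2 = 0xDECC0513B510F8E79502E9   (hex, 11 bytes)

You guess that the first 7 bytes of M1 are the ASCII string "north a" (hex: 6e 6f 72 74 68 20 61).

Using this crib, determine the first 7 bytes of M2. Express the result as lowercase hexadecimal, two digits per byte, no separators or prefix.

af43a5e7a2f8da

First, C1 ⊕ C2 = (M1 ⊕ K) ⊕ (M2 ⊕ K) = M1 ⊕ M2, so the key drops out. Then M2 = (M1 ⊕ M2) ⊕ M1 over the first 7 bytes.
byte 0: (1f ^ de) ^ 6e = c1 ^ 6e = af
byte 1: (e0 ^ cc) ^ 6f = 2c ^ 6f = 43
byte 2: (d2 ^ 05) ^ 72 = d7 ^ 72 = a5
byte 3: (80 ^ 13) ^ 74 = 93 ^ 74 = e7
byte 4: (7f ^ b5) ^ 68 = ca ^ 68 = a2
byte 5: (c8 ^ 10) ^ 20 = d8 ^ 20 = f8
byte 6: (43 ^ f8) ^ 61 = bb ^ 61 = da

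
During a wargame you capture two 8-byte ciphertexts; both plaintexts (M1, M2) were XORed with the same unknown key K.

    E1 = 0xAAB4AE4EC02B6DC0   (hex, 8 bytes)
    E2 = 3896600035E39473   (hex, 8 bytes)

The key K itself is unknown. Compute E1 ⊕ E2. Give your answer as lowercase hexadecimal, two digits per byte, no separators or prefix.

9222ce4ef5c8f9b3

E1 ⊕ E2 = (M1 ⊕ K) ⊕ (M2 ⊕ K) = M1 ⊕ M2 — the shared key cancels under XOR.
byte 0: 170 ^  56 = 146
byte 1: 180 ^ 150 =  34
byte 2: 174 ^  96 = 206
byte 3:  78 ^   0 =  78
byte 4: 192 ^  53 = 245
byte 5:  43 ^ 227 = 200
byte 6: 109 ^ 148 = 249
byte 7: 192 ^ 115 = 179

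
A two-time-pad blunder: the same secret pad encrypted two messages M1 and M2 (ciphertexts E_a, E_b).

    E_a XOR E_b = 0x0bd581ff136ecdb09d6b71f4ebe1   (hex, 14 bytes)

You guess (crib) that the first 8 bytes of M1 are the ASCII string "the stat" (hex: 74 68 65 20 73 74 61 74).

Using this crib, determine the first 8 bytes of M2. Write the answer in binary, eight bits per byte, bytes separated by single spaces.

Since E_a ⊕ E_b = M1 ⊕ M2, XORing with the guessed M1 bytes yields the corresponding M2 bytes: M2 = (E_a ⊕ E_b) ⊕ M1.
byte 0:  11 XOR 116 = 127
byte 1: 213 XOR 104 = 189
byte 2: 129 XOR 101 = 228
byte 3: 255 XOR  32 = 223
byte 4:  19 XOR 115 =  96
byte 5: 110 XOR 116 =  26
byte 6: 205 XOR  97 = 172
byte 7: 176 XOR 116 = 196

01111111 10111101 11100100 11011111 01100000 00011010 10101100 11000100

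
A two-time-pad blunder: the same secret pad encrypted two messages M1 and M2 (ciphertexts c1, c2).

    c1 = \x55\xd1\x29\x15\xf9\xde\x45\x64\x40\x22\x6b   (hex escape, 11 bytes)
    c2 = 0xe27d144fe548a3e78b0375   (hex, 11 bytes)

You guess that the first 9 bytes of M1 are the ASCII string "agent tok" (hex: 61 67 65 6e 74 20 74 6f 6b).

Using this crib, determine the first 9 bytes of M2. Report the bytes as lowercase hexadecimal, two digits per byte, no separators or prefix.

d6cb583468b692eca0

First, c1 ⊕ c2 = (M1 ⊕ K) ⊕ (M2 ⊕ K) = M1 ⊕ M2, so the key drops out. Then M2 = (M1 ⊕ M2) ⊕ M1 over the first 9 bytes.
byte 0: (55 xor e2) xor 61 = b7 xor 61 = d6
byte 1: (d1 xor 7d) xor 67 = ac xor 67 = cb
byte 2: (29 xor 14) xor 65 = 3d xor 65 = 58
byte 3: (15 xor 4f) xor 6e = 5a xor 6e = 34
byte 4: (f9 xor e5) xor 74 = 1c xor 74 = 68
byte 5: (de xor 48) xor 20 = 96 xor 20 = b6
byte 6: (45 xor a3) xor 74 = e6 xor 74 = 92
byte 7: (64 xor e7) xor 6f = 83 xor 6f = ec
byte 8: (40 xor 8b) xor 6b = cb xor 6b = a0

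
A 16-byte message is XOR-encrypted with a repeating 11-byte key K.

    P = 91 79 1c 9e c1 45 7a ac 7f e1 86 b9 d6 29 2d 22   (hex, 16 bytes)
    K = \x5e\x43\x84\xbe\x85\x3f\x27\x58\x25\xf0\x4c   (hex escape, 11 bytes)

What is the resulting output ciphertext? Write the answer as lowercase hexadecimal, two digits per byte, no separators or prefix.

cf3a9820447a5df45a11cae795ad93a7

The 11-byte key repeats, so the effective keystream is 5e 43 84 be 85 3f 27 58 25 f0 4c 5e 43 84 be 85.
byte 0: 10010001 ^ 01011110 = 11001111
byte 1: 01111001 ^ 01000011 = 00111010
byte 2: 00011100 ^ 10000100 = 10011000
byte 3: 10011110 ^ 10111110 = 00100000
byte 4: 11000001 ^ 10000101 = 01000100
byte 5: 01000101 ^ 00111111 = 01111010
byte 6: 01111010 ^ 00100111 = 01011101
byte 7: 10101100 ^ 01011000 = 11110100
byte 8: 01111111 ^ 00100101 = 01011010
byte 9: 11100001 ^ 11110000 = 00010001
byte 10: 10000110 ^ 01001100 = 11001010
byte 11: 10111001 ^ 01011110 = 11100111
byte 12: 11010110 ^ 01000011 = 10010101
byte 13: 00101001 ^ 10000100 = 10101101
byte 14: 00101101 ^ 10111110 = 10010011
byte 15: 00100010 ^ 10000101 = 10100111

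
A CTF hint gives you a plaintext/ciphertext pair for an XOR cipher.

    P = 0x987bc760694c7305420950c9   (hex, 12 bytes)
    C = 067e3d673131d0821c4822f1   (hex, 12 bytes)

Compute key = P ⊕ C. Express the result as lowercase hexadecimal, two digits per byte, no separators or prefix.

Since C = P ⊕ key, XORing both sides with P gives key = P ⊕ C.
byte 0: 152 XOR   6 = 158
byte 1: 123 XOR 126 =   5
byte 2: 199 XOR  61 = 250
byte 3:  96 XOR 103 =   7
byte 4: 105 XOR  49 =  88
byte 5:  76 XOR  49 = 125
byte 6: 115 XOR 208 = 163
byte 7:   5 XOR 130 = 135
byte 8:  66 XOR  28 =  94
byte 9:   9 XOR  72 =  65
byte 10:  80 XOR  34 = 114
byte 11: 201 XOR 241 =  56

9e05fa07587da3875e417238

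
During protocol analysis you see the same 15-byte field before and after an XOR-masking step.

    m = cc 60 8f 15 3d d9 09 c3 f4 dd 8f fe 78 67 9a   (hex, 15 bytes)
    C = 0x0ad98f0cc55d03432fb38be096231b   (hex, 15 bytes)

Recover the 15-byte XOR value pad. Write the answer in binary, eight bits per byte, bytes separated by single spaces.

Since C = m ⊕ pad, XORing both sides with m gives pad = m ⊕ C.
byte 0: cc XOR 0a = c6
byte 1: 60 XOR d9 = b9
byte 2: 8f XOR 8f = 00
byte 3: 15 XOR 0c = 19
byte 4: 3d XOR c5 = f8
byte 5: d9 XOR 5d = 84
byte 6: 09 XOR 03 = 0a
byte 7: c3 XOR 43 = 80
byte 8: f4 XOR 2f = db
byte 9: dd XOR b3 = 6e
byte 10: 8f XOR 8b = 04
byte 11: fe XOR e0 = 1e
byte 12: 78 XOR 96 = ee
byte 13: 67 XOR 23 = 44
byte 14: 9a XOR 1b = 81

11000110 10111001 00000000 00011001 11111000 10000100 00001010 10000000 11011011 01101110 00000100 00011110 11101110 01000100 10000001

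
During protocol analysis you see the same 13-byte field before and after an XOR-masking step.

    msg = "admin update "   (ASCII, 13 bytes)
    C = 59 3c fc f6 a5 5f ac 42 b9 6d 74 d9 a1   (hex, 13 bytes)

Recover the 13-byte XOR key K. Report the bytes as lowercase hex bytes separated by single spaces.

38 58 91 9f cb 7f d9 32 dd 0c 00 bc 81

Since C = msg ⊕ K, XORing both sides with msg gives K = msg ⊕ C.
byte 0: 61 ⊕ 59 = 38
byte 1: 64 ⊕ 3c = 58
byte 2: 6d ⊕ fc = 91
byte 3: 69 ⊕ f6 = 9f
byte 4: 6e ⊕ a5 = cb
byte 5: 20 ⊕ 5f = 7f
byte 6: 75 ⊕ ac = d9
byte 7: 70 ⊕ 42 = 32
byte 8: 64 ⊕ b9 = dd
byte 9: 61 ⊕ 6d = 0c
byte 10: 74 ⊕ 74 = 00
byte 11: 65 ⊕ d9 = bc
byte 12: 20 ⊕ a1 = 81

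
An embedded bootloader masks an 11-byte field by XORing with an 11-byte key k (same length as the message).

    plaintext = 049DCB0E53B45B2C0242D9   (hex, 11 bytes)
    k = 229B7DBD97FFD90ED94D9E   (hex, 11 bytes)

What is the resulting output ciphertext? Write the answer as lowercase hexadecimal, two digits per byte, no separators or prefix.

2606b6b3c44b8222db0f47

XOR is its own inverse, so applying the key byte-wise gives the result directly.
byte 0: 04 ⊕ 22 = 26
byte 1: 9d ⊕ 9b = 06
byte 2: cb ⊕ 7d = b6
byte 3: 0e ⊕ bd = b3
byte 4: 53 ⊕ 97 = c4
byte 5: b4 ⊕ ff = 4b
byte 6: 5b ⊕ d9 = 82
byte 7: 2c ⊕ 0e = 22
byte 8: 02 ⊕ d9 = db
byte 9: 42 ⊕ 4d = 0f
byte 10: d9 ⊕ 9e = 47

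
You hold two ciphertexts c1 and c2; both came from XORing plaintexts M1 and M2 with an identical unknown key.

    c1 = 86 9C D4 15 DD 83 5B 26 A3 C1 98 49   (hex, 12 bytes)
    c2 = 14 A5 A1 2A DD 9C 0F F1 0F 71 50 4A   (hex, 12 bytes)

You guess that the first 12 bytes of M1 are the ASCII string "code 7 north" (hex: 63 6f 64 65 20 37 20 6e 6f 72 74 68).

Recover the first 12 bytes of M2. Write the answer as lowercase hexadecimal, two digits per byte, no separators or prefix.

f156115a202874b9c3c2bc6b

First, c1 ⊕ c2 = (M1 ⊕ K) ⊕ (M2 ⊕ K) = M1 ⊕ M2, so the key drops out. Then M2 = (M1 ⊕ M2) ⊕ M1 over the first 12 bytes.
byte 0: (86 xor 14) xor 63 = 92 xor 63 = f1
byte 1: (9c xor a5) xor 6f = 39 xor 6f = 56
byte 2: (d4 xor a1) xor 64 = 75 xor 64 = 11
byte 3: (15 xor 2a) xor 65 = 3f xor 65 = 5a
byte 4: (dd xor dd) xor 20 = 00 xor 20 = 20
byte 5: (83 xor 9c) xor 37 = 1f xor 37 = 28
byte 6: (5b xor 0f) xor 20 = 54 xor 20 = 74
byte 7: (26 xor f1) xor 6e = d7 xor 6e = b9
byte 8: (a3 xor 0f) xor 6f = ac xor 6f = c3
byte 9: (c1 xor 71) xor 72 = b0 xor 72 = c2
byte 10: (98 xor 50) xor 74 = c8 xor 74 = bc
byte 11: (49 xor 4a) xor 68 = 03 xor 68 = 6b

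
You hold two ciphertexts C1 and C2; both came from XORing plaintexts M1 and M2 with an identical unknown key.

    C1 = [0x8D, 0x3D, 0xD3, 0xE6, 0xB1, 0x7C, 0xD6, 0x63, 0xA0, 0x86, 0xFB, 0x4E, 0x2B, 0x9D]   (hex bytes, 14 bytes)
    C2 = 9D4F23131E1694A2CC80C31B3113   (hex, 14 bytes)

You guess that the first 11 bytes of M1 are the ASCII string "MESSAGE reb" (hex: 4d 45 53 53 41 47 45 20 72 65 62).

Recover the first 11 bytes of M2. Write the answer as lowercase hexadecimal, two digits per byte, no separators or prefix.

5d37a3a6ee2d07e11e635a

First, C1 ⊕ C2 = (M1 ⊕ K) ⊕ (M2 ⊕ K) = M1 ⊕ M2, so the key drops out. Then M2 = (M1 ⊕ M2) ⊕ M1 over the first 11 bytes.
byte 0: (8d ⊕ 9d) ⊕ 4d = 10 ⊕ 4d = 5d
byte 1: (3d ⊕ 4f) ⊕ 45 = 72 ⊕ 45 = 37
byte 2: (d3 ⊕ 23) ⊕ 53 = f0 ⊕ 53 = a3
byte 3: (e6 ⊕ 13) ⊕ 53 = f5 ⊕ 53 = a6
byte 4: (b1 ⊕ 1e) ⊕ 41 = af ⊕ 41 = ee
byte 5: (7c ⊕ 16) ⊕ 47 = 6a ⊕ 47 = 2d
byte 6: (d6 ⊕ 94) ⊕ 45 = 42 ⊕ 45 = 07
byte 7: (63 ⊕ a2) ⊕ 20 = c1 ⊕ 20 = e1
byte 8: (a0 ⊕ cc) ⊕ 72 = 6c ⊕ 72 = 1e
byte 9: (86 ⊕ 80) ⊕ 65 = 06 ⊕ 65 = 63
byte 10: (fb ⊕ c3) ⊕ 62 = 38 ⊕ 62 = 5a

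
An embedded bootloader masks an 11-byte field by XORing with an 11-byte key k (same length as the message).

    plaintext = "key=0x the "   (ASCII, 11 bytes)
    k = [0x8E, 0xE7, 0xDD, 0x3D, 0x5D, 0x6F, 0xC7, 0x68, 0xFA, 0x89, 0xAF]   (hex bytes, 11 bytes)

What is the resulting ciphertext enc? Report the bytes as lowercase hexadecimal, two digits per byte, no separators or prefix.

XOR is its own inverse, so applying the key byte-wise gives the result directly.
byte 0: 6b XOR 8e = e5
byte 1: 65 XOR e7 = 82
byte 2: 79 XOR dd = a4
byte 3: 3d XOR 3d = 00
byte 4: 30 XOR 5d = 6d
byte 5: 78 XOR 6f = 17
byte 6: 20 XOR c7 = e7
byte 7: 74 XOR 68 = 1c
byte 8: 68 XOR fa = 92
byte 9: 65 XOR 89 = ec
byte 10: 20 XOR af = 8f

e582a4006d17e71c92ec8f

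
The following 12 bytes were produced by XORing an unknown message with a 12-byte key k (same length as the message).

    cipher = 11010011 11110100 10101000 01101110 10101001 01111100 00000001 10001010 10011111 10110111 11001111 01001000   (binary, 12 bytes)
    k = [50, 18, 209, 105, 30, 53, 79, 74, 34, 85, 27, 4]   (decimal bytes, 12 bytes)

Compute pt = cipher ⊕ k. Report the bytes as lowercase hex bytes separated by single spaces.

e1 e6 79 07 b7 49 4e c0 bd e2 d4 4c

XOR is its own inverse, so applying the key byte-wise gives the result directly.
byte 0: d3 XOR 32 = e1
byte 1: f4 XOR 12 = e6
byte 2: a8 XOR d1 = 79
byte 3: 6e XOR 69 = 07
byte 4: a9 XOR 1e = b7
byte 5: 7c XOR 35 = 49
byte 6: 01 XOR 4f = 4e
byte 7: 8a XOR 4a = c0
byte 8: 9f XOR 22 = bd
byte 9: b7 XOR 55 = e2
byte 10: cf XOR 1b = d4
byte 11: 48 XOR 04 = 4c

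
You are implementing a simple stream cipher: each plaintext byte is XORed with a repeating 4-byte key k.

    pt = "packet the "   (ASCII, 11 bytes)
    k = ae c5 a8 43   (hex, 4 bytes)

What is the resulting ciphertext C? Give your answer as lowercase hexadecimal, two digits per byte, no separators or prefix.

dea4cb28cbb18837c6a088

The 4-byte key repeats, so the effective keystream is ae c5 a8 43 ae c5 a8 43 ae c5 a8.
byte 0: 01110000 ⊕ 10101110 = 11011110
byte 1: 01100001 ⊕ 11000101 = 10100100
byte 2: 01100011 ⊕ 10101000 = 11001011
byte 3: 01101011 ⊕ 01000011 = 00101000
byte 4: 01100101 ⊕ 10101110 = 11001011
byte 5: 01110100 ⊕ 11000101 = 10110001
byte 6: 00100000 ⊕ 10101000 = 10001000
byte 7: 01110100 ⊕ 01000011 = 00110111
byte 8: 01101000 ⊕ 10101110 = 11000110
byte 9: 01100101 ⊕ 11000101 = 10100000
byte 10: 00100000 ⊕ 10101000 = 10001000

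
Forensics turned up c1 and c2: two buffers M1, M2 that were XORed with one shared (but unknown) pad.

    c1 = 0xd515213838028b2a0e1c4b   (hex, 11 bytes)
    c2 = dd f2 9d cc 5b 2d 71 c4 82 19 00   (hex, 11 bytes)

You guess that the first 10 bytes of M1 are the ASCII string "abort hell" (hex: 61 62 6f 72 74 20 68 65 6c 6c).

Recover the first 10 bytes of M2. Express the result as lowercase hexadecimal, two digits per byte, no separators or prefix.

First, c1 ⊕ c2 = (M1 ⊕ K) ⊕ (M2 ⊕ K) = M1 ⊕ M2, so the key drops out. Then M2 = (M1 ⊕ M2) ⊕ M1 over the first 10 bytes.
byte 0: (d5 ^ dd) ^ 61 = 08 ^ 61 = 69
byte 1: (15 ^ f2) ^ 62 = e7 ^ 62 = 85
byte 2: (21 ^ 9d) ^ 6f = bc ^ 6f = d3
byte 3: (38 ^ cc) ^ 72 = f4 ^ 72 = 86
byte 4: (38 ^ 5b) ^ 74 = 63 ^ 74 = 17
byte 5: (02 ^ 2d) ^ 20 = 2f ^ 20 = 0f
byte 6: (8b ^ 71) ^ 68 = fa ^ 68 = 92
byte 7: (2a ^ c4) ^ 65 = ee ^ 65 = 8b
byte 8: (0e ^ 82) ^ 6c = 8c ^ 6c = e0
byte 9: (1c ^ 19) ^ 6c = 05 ^ 6c = 69

6985d386170f928be069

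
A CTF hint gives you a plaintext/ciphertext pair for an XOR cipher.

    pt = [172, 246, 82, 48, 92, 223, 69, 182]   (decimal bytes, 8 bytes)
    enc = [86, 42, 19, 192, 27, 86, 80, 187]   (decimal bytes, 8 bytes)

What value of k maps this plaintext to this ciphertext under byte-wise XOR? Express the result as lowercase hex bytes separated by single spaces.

Since enc = pt ⊕ k, XORing both sides with pt gives k = pt ⊕ enc.
ac ⊕ 56 = fa
f6 ⊕ 2a = dc
52 ⊕ 13 = 41
30 ⊕ c0 = f0
5c ⊕ 1b = 47
df ⊕ 56 = 89
45 ⊕ 50 = 15
b6 ⊕ bb = 0d

fa dc 41 f0 47 89 15 0d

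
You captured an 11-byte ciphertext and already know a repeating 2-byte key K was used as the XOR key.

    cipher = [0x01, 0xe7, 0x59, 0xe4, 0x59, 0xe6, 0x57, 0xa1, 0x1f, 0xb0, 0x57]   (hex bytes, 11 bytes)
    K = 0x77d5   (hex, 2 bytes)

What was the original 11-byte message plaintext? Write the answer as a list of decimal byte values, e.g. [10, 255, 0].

[118, 50, 46, 49, 46, 51, 32, 116, 104, 101, 32]

The 2-byte key repeats, so the effective keystream is 77 d5 77 d5 77 d5 77 d5 77 d5 77.
byte 0:   1 XOR 119 = 118
byte 1: 231 XOR 213 =  50
byte 2:  89 XOR 119 =  46
byte 3: 228 XOR 213 =  49
byte 4:  89 XOR 119 =  46
byte 5: 230 XOR 213 =  51
byte 6:  87 XOR 119 =  32
byte 7: 161 XOR 213 = 116
byte 8:  31 XOR 119 = 104
byte 9: 176 XOR 213 = 101
byte 10:  87 XOR 119 =  32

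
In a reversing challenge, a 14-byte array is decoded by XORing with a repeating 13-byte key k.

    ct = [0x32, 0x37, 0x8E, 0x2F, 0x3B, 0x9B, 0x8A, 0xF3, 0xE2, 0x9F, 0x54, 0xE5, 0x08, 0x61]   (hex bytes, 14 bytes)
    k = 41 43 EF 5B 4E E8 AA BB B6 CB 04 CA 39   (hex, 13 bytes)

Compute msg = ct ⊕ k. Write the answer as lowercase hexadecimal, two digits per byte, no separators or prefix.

73746174757320485454502f3120

The 13-byte key repeats, so the effective keystream is 41 43 ef 5b 4e e8 aa bb b6 cb 04 ca 39 41.
byte 0: 32 ^ 41 = 73
byte 1: 37 ^ 43 = 74
byte 2: 8e ^ ef = 61
byte 3: 2f ^ 5b = 74
byte 4: 3b ^ 4e = 75
byte 5: 9b ^ e8 = 73
byte 6: 8a ^ aa = 20
byte 7: f3 ^ bb = 48
byte 8: e2 ^ b6 = 54
byte 9: 9f ^ cb = 54
byte 10: 54 ^ 04 = 50
byte 11: e5 ^ ca = 2f
byte 12: 08 ^ 39 = 31
byte 13: 61 ^ 41 = 20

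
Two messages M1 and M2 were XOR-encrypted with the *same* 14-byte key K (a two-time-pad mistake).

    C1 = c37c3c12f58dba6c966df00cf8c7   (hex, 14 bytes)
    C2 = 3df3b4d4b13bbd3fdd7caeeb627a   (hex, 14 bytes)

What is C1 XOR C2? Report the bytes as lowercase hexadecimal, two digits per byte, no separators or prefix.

fe8f88c644b607534b115ee79abd

C1 ⊕ C2 = (M1 ⊕ K) ⊕ (M2 ⊕ K) = M1 ⊕ M2 — the shared key cancels under XOR.
c3 xor 3d = fe
7c xor f3 = 8f
3c xor b4 = 88
12 xor d4 = c6
f5 xor b1 = 44
8d xor 3b = b6
ba xor bd = 07
6c xor 3f = 53
96 xor dd = 4b
6d xor 7c = 11
f0 xor ae = 5e
0c xor eb = e7
f8 xor 62 = 9a
c7 xor 7a = bd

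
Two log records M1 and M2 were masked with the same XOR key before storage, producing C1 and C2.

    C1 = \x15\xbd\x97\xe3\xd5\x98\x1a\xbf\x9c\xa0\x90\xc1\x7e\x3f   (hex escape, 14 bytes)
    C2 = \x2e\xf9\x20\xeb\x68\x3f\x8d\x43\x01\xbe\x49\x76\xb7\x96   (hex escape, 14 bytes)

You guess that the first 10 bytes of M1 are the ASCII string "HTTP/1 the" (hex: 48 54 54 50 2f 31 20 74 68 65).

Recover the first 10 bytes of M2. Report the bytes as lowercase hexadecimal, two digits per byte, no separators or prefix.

7310e3589296b788f57b

First, C1 ⊕ C2 = (M1 ⊕ K) ⊕ (M2 ⊕ K) = M1 ⊕ M2, so the key drops out. Then M2 = (M1 ⊕ M2) ⊕ M1 over the first 10 bytes.
byte 0: (15 xor 2e) xor 48 = 3b xor 48 = 73
byte 1: (bd xor f9) xor 54 = 44 xor 54 = 10
byte 2: (97 xor 20) xor 54 = b7 xor 54 = e3
byte 3: (e3 xor eb) xor 50 = 08 xor 50 = 58
byte 4: (d5 xor 68) xor 2f = bd xor 2f = 92
byte 5: (98 xor 3f) xor 31 = a7 xor 31 = 96
byte 6: (1a xor 8d) xor 20 = 97 xor 20 = b7
byte 7: (bf xor 43) xor 74 = fc xor 74 = 88
byte 8: (9c xor 01) xor 68 = 9d xor 68 = f5
byte 9: (a0 xor be) xor 65 = 1e xor 65 = 7b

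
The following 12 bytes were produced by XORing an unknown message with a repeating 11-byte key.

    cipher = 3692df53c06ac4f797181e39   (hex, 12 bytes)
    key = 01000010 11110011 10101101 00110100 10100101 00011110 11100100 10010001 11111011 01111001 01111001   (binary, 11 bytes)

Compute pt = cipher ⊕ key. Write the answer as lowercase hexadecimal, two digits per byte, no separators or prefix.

The 11-byte key repeats, so the effective keystream is 42 f3 ad 34 a5 1e e4 91 fb 79 79 42.
byte 0: 36 ^ 42 = 74
byte 1: 92 ^ f3 = 61
byte 2: df ^ ad = 72
byte 3: 53 ^ 34 = 67
byte 4: c0 ^ a5 = 65
byte 5: 6a ^ 1e = 74
byte 6: c4 ^ e4 = 20
byte 7: f7 ^ 91 = 66
byte 8: 97 ^ fb = 6c
byte 9: 18 ^ 79 = 61
byte 10: 1e ^ 79 = 67
byte 11: 39 ^ 42 = 7b

74617267657420666c61677b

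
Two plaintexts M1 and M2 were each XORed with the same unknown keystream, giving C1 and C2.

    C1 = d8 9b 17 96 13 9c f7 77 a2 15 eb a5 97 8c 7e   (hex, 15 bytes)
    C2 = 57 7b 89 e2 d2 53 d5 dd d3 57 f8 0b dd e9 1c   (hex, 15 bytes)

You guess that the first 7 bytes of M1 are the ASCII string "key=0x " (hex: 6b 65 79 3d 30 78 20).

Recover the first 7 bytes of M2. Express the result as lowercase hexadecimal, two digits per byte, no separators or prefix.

e485e749f1b702

First, C1 ⊕ C2 = (M1 ⊕ K) ⊕ (M2 ⊕ K) = M1 ⊕ M2, so the key drops out. Then M2 = (M1 ⊕ M2) ⊕ M1 over the first 7 bytes.
byte 0: (d8 ^ 57) ^ 6b = 8f ^ 6b = e4
byte 1: (9b ^ 7b) ^ 65 = e0 ^ 65 = 85
byte 2: (17 ^ 89) ^ 79 = 9e ^ 79 = e7
byte 3: (96 ^ e2) ^ 3d = 74 ^ 3d = 49
byte 4: (13 ^ d2) ^ 30 = c1 ^ 30 = f1
byte 5: (9c ^ 53) ^ 78 = cf ^ 78 = b7
byte 6: (f7 ^ d5) ^ 20 = 22 ^ 20 = 02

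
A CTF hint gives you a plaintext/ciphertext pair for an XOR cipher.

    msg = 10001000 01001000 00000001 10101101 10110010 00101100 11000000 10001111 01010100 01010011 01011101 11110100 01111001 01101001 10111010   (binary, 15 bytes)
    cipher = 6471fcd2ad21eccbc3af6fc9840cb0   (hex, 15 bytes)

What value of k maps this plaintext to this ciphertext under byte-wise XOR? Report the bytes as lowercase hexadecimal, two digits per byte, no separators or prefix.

ec39fd7f1f0d2c4497fc323dfd650a

Since cipher = msg ⊕ k, XORing both sides with msg gives k = msg ⊕ cipher.
88 ^ 64 = ec
48 ^ 71 = 39
01 ^ fc = fd
ad ^ d2 = 7f
b2 ^ ad = 1f
2c ^ 21 = 0d
c0 ^ ec = 2c
8f ^ cb = 44
54 ^ c3 = 97
53 ^ af = fc
5d ^ 6f = 32
f4 ^ c9 = 3d
79 ^ 84 = fd
69 ^ 0c = 65
ba ^ b0 = 0a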